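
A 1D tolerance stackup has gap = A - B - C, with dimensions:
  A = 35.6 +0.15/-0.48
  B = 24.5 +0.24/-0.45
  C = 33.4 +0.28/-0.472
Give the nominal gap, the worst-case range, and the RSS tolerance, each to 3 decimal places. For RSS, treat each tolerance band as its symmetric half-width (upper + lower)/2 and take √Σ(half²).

nominal=-22.300 wc=[-23.300,-21.228] rss=0.600

Stack each dimension's contribution:
  +A: nom +35.600 → Σnom=35.600; wc +0.150/-0.480 → slack +0.150/-0.480; half-tol=0.315, Σhalf²=0.099225
  -B: nom -24.500 → Σnom=11.100; wc +0.450/-0.240 → slack +0.600/-0.720; half-tol=0.345, Σhalf²=0.218250
  -C: nom -33.400 → Σnom=-22.300; wc +0.472/-0.280 → slack +1.072/-1.000; half-tol=0.376, Σhalf²=0.359626
Nominal = -22.300. Worst-case = [-22.300 - 1.000, -22.300 + 1.072] = [-23.300, -21.228]. RSS = √0.359626 = 0.600.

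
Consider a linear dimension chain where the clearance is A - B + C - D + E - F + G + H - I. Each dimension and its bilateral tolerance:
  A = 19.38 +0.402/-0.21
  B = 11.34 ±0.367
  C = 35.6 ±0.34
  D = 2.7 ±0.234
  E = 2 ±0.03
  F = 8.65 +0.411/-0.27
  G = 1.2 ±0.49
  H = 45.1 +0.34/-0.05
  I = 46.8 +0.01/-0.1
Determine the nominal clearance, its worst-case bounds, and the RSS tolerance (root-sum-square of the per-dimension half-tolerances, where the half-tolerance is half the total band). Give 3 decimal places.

Stack each dimension's contribution:
  +A: nom +19.380 → Σnom=19.380; wc +0.402/-0.210 → slack +0.402/-0.210; half-tol=0.306, Σhalf²=0.093636
  -B: nom -11.340 → Σnom=8.040; wc +0.367/-0.367 → slack +0.769/-0.577; half-tol=0.367, Σhalf²=0.228325
  +C: nom +35.600 → Σnom=43.640; wc +0.340/-0.340 → slack +1.109/-0.917; half-tol=0.340, Σhalf²=0.343925
  -D: nom -2.700 → Σnom=40.940; wc +0.234/-0.234 → slack +1.343/-1.151; half-tol=0.234, Σhalf²=0.398681
  +E: nom +2.000 → Σnom=42.940; wc +0.030/-0.030 → slack +1.373/-1.181; half-tol=0.030, Σhalf²=0.399581
  -F: nom -8.650 → Σnom=34.290; wc +0.270/-0.411 → slack +1.643/-1.592; half-tol=0.341, Σhalf²=0.515521
  +G: nom +1.200 → Σnom=35.490; wc +0.490/-0.490 → slack +2.133/-2.082; half-tol=0.490, Σhalf²=0.755621
  +H: nom +45.100 → Σnom=80.590; wc +0.340/-0.050 → slack +2.473/-2.132; half-tol=0.195, Σhalf²=0.793646
  -I: nom -46.800 → Σnom=33.790; wc +0.100/-0.010 → slack +2.573/-2.142; half-tol=0.055, Σhalf²=0.796671
Nominal = 33.790. Worst-case = [33.790 - 2.142, 33.790 + 2.573] = [31.648, 36.363]. RSS = √0.796671 = 0.893.

nominal=33.790 wc=[31.648,36.363] rss=0.893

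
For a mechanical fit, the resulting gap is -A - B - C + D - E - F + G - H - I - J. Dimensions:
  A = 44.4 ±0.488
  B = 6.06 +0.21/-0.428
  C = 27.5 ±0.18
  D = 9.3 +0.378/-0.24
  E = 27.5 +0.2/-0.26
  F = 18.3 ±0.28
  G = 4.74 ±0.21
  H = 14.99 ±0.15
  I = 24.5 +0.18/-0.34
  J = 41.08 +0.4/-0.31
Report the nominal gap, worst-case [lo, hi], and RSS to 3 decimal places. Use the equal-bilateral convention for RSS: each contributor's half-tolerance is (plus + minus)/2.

Stack each dimension's contribution:
  -A: nom -44.400 → Σnom=-44.400; wc +0.488/-0.488 → slack +0.488/-0.488; half-tol=0.488, Σhalf²=0.238144
  -B: nom -6.060 → Σnom=-50.460; wc +0.428/-0.210 → slack +0.916/-0.698; half-tol=0.319, Σhalf²=0.339905
  -C: nom -27.500 → Σnom=-77.960; wc +0.180/-0.180 → slack +1.096/-0.878; half-tol=0.180, Σhalf²=0.372305
  +D: nom +9.300 → Σnom=-68.660; wc +0.378/-0.240 → slack +1.474/-1.118; half-tol=0.309, Σhalf²=0.467786
  -E: nom -27.500 → Σnom=-96.160; wc +0.260/-0.200 → slack +1.734/-1.318; half-tol=0.230, Σhalf²=0.520686
  -F: nom -18.300 → Σnom=-114.460; wc +0.280/-0.280 → slack +2.014/-1.598; half-tol=0.280, Σhalf²=0.599086
  +G: nom +4.740 → Σnom=-109.720; wc +0.210/-0.210 → slack +2.224/-1.808; half-tol=0.210, Σhalf²=0.643186
  -H: nom -14.990 → Σnom=-124.710; wc +0.150/-0.150 → slack +2.374/-1.958; half-tol=0.150, Σhalf²=0.665686
  -I: nom -24.500 → Σnom=-149.210; wc +0.340/-0.180 → slack +2.714/-2.138; half-tol=0.260, Σhalf²=0.733286
  -J: nom -41.080 → Σnom=-190.290; wc +0.310/-0.400 → slack +3.024/-2.538; half-tol=0.355, Σhalf²=0.859311
Nominal = -190.290. Worst-case = [-190.290 - 2.538, -190.290 + 3.024] = [-192.828, -187.266]. RSS = √0.859311 = 0.927.

nominal=-190.290 wc=[-192.828,-187.266] rss=0.927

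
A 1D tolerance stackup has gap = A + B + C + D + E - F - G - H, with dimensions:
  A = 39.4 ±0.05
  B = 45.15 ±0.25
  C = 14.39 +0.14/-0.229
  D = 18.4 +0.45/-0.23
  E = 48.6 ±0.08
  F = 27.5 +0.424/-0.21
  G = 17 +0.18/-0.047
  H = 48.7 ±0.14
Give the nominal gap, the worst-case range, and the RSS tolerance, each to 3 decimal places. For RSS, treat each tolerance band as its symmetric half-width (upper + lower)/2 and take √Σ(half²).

nominal=72.740 wc=[71.157,74.107] rss=0.595

Stack each dimension's contribution:
  +A: nom +39.400 → Σnom=39.400; wc +0.050/-0.050 → slack +0.050/-0.050; half-tol=0.050, Σhalf²=0.002500
  +B: nom +45.150 → Σnom=84.550; wc +0.250/-0.250 → slack +0.300/-0.300; half-tol=0.250, Σhalf²=0.065000
  +C: nom +14.390 → Σnom=98.940; wc +0.140/-0.229 → slack +0.440/-0.529; half-tol=0.184, Σhalf²=0.099040
  +D: nom +18.400 → Σnom=117.340; wc +0.450/-0.230 → slack +0.890/-0.759; half-tol=0.340, Σhalf²=0.214640
  +E: nom +48.600 → Σnom=165.940; wc +0.080/-0.080 → slack +0.970/-0.839; half-tol=0.080, Σhalf²=0.221040
  -F: nom -27.500 → Σnom=138.440; wc +0.210/-0.424 → slack +1.180/-1.263; half-tol=0.317, Σhalf²=0.321529
  -G: nom -17.000 → Σnom=121.440; wc +0.047/-0.180 → slack +1.227/-1.443; half-tol=0.113, Σhalf²=0.334412
  -H: nom -48.700 → Σnom=72.740; wc +0.140/-0.140 → slack +1.367/-1.583; half-tol=0.140, Σhalf²=0.354012
Nominal = 72.740. Worst-case = [72.740 - 1.583, 72.740 + 1.367] = [71.157, 74.107]. RSS = √0.354012 = 0.595.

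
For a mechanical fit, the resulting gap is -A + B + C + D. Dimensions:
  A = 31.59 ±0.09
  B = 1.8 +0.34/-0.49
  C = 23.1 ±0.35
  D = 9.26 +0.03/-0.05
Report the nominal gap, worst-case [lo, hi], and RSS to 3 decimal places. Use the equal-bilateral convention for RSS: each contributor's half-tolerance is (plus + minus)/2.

nominal=2.570 wc=[1.590,3.380] rss=0.552

Stack each dimension's contribution:
  -A: nom -31.590 → Σnom=-31.590; wc +0.090/-0.090 → slack +0.090/-0.090; half-tol=0.090, Σhalf²=0.008100
  +B: nom +1.800 → Σnom=-29.790; wc +0.340/-0.490 → slack +0.430/-0.580; half-tol=0.415, Σhalf²=0.180325
  +C: nom +23.100 → Σnom=-6.690; wc +0.350/-0.350 → slack +0.780/-0.930; half-tol=0.350, Σhalf²=0.302825
  +D: nom +9.260 → Σnom=2.570; wc +0.030/-0.050 → slack +0.810/-0.980; half-tol=0.040, Σhalf²=0.304425
Nominal = 2.570. Worst-case = [2.570 - 0.980, 2.570 + 0.810] = [1.590, 3.380]. RSS = √0.304425 = 0.552.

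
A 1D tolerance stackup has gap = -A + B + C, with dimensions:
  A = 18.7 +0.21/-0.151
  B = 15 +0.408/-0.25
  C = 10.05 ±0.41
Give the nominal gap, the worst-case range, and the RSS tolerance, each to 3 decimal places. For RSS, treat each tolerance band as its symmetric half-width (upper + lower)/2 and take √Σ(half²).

Stack each dimension's contribution:
  -A: nom -18.700 → Σnom=-18.700; wc +0.151/-0.210 → slack +0.151/-0.210; half-tol=0.180, Σhalf²=0.032580
  +B: nom +15.000 → Σnom=-3.700; wc +0.408/-0.250 → slack +0.559/-0.460; half-tol=0.329, Σhalf²=0.140821
  +C: nom +10.050 → Σnom=6.350; wc +0.410/-0.410 → slack +0.969/-0.870; half-tol=0.410, Σhalf²=0.308921
Nominal = 6.350. Worst-case = [6.350 - 0.870, 6.350 + 0.969] = [5.480, 7.319]. RSS = √0.308921 = 0.556.

nominal=6.350 wc=[5.480,7.319] rss=0.556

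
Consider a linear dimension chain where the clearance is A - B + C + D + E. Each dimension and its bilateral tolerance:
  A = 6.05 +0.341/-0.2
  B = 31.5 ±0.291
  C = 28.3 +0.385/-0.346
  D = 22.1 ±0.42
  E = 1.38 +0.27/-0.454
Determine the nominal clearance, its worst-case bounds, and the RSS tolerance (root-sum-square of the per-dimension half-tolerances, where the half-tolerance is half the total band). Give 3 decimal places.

Stack each dimension's contribution:
  +A: nom +6.050 → Σnom=6.050; wc +0.341/-0.200 → slack +0.341/-0.200; half-tol=0.271, Σhalf²=0.073170
  -B: nom -31.500 → Σnom=-25.450; wc +0.291/-0.291 → slack +0.632/-0.491; half-tol=0.291, Σhalf²=0.157851
  +C: nom +28.300 → Σnom=2.850; wc +0.385/-0.346 → slack +1.017/-0.837; half-tol=0.365, Σhalf²=0.291442
  +D: nom +22.100 → Σnom=24.950; wc +0.420/-0.420 → slack +1.437/-1.257; half-tol=0.420, Σhalf²=0.467842
  +E: nom +1.380 → Σnom=26.330; wc +0.270/-0.454 → slack +1.707/-1.711; half-tol=0.362, Σhalf²=0.598885
Nominal = 26.330. Worst-case = [26.330 - 1.711, 26.330 + 1.707] = [24.619, 28.037]. RSS = √0.598885 = 0.774.

nominal=26.330 wc=[24.619,28.037] rss=0.774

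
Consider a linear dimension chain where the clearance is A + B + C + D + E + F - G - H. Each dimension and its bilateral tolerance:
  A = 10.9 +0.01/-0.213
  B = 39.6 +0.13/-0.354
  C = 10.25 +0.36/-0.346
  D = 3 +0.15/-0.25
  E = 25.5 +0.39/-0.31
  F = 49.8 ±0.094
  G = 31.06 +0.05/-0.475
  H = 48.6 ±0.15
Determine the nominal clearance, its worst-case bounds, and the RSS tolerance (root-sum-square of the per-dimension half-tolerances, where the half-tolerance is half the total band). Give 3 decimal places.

Stack each dimension's contribution:
  +A: nom +10.900 → Σnom=10.900; wc +0.010/-0.213 → slack +0.010/-0.213; half-tol=0.112, Σhalf²=0.012432
  +B: nom +39.600 → Σnom=50.500; wc +0.130/-0.354 → slack +0.140/-0.567; half-tol=0.242, Σhalf²=0.070996
  +C: nom +10.250 → Σnom=60.750; wc +0.360/-0.346 → slack +0.500/-0.913; half-tol=0.353, Σhalf²=0.195605
  +D: nom +3.000 → Σnom=63.750; wc +0.150/-0.250 → slack +0.650/-1.163; half-tol=0.200, Σhalf²=0.235605
  +E: nom +25.500 → Σnom=89.250; wc +0.390/-0.310 → slack +1.040/-1.473; half-tol=0.350, Σhalf²=0.358105
  +F: nom +49.800 → Σnom=139.050; wc +0.094/-0.094 → slack +1.134/-1.567; half-tol=0.094, Σhalf²=0.366941
  -G: nom -31.060 → Σnom=107.990; wc +0.475/-0.050 → slack +1.609/-1.617; half-tol=0.263, Σhalf²=0.435847
  -H: nom -48.600 → Σnom=59.390; wc +0.150/-0.150 → slack +1.759/-1.767; half-tol=0.150, Σhalf²=0.458348
Nominal = 59.390. Worst-case = [59.390 - 1.767, 59.390 + 1.759] = [57.623, 61.149]. RSS = √0.458348 = 0.677.

nominal=59.390 wc=[57.623,61.149] rss=0.677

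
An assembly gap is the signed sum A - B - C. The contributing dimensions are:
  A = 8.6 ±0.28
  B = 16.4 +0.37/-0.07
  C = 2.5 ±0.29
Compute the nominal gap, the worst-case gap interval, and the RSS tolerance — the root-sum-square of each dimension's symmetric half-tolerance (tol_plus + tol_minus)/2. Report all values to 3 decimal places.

Stack each dimension's contribution:
  +A: nom +8.600 → Σnom=8.600; wc +0.280/-0.280 → slack +0.280/-0.280; half-tol=0.280, Σhalf²=0.078400
  -B: nom -16.400 → Σnom=-7.800; wc +0.070/-0.370 → slack +0.350/-0.650; half-tol=0.220, Σhalf²=0.126800
  -C: nom -2.500 → Σnom=-10.300; wc +0.290/-0.290 → slack +0.640/-0.940; half-tol=0.290, Σhalf²=0.210900
Nominal = -10.300. Worst-case = [-10.300 - 0.940, -10.300 + 0.640] = [-11.240, -9.660]. RSS = √0.210900 = 0.459.

nominal=-10.300 wc=[-11.240,-9.660] rss=0.459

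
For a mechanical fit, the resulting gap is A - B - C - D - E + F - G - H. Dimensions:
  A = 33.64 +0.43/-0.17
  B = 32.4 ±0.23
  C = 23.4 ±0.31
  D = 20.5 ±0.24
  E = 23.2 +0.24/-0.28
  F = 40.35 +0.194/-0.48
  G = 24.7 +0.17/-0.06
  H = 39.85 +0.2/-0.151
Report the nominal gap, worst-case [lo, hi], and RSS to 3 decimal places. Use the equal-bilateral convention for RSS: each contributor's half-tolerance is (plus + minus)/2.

nominal=-90.060 wc=[-92.100,-88.165] rss=0.722

Stack each dimension's contribution:
  +A: nom +33.640 → Σnom=33.640; wc +0.430/-0.170 → slack +0.430/-0.170; half-tol=0.300, Σhalf²=0.090000
  -B: nom -32.400 → Σnom=1.240; wc +0.230/-0.230 → slack +0.660/-0.400; half-tol=0.230, Σhalf²=0.142900
  -C: nom -23.400 → Σnom=-22.160; wc +0.310/-0.310 → slack +0.970/-0.710; half-tol=0.310, Σhalf²=0.239000
  -D: nom -20.500 → Σnom=-42.660; wc +0.240/-0.240 → slack +1.210/-0.950; half-tol=0.240, Σhalf²=0.296600
  -E: nom -23.200 → Σnom=-65.860; wc +0.280/-0.240 → slack +1.490/-1.190; half-tol=0.260, Σhalf²=0.364200
  +F: nom +40.350 → Σnom=-25.510; wc +0.194/-0.480 → slack +1.684/-1.670; half-tol=0.337, Σhalf²=0.477769
  -G: nom -24.700 → Σnom=-50.210; wc +0.060/-0.170 → slack +1.744/-1.840; half-tol=0.115, Σhalf²=0.490994
  -H: nom -39.850 → Σnom=-90.060; wc +0.151/-0.200 → slack +1.895/-2.040; half-tol=0.175, Σhalf²=0.521794
Nominal = -90.060. Worst-case = [-90.060 - 2.040, -90.060 + 1.895] = [-92.100, -88.165]. RSS = √0.521794 = 0.722.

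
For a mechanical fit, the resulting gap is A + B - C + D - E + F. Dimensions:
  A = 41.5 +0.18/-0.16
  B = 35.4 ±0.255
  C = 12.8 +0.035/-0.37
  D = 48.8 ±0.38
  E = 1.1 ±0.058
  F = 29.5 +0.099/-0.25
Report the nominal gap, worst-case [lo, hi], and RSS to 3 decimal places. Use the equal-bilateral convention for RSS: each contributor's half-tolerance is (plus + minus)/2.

nominal=141.300 wc=[140.162,142.642] rss=0.560

Stack each dimension's contribution:
  +A: nom +41.500 → Σnom=41.500; wc +0.180/-0.160 → slack +0.180/-0.160; half-tol=0.170, Σhalf²=0.028900
  +B: nom +35.400 → Σnom=76.900; wc +0.255/-0.255 → slack +0.435/-0.415; half-tol=0.255, Σhalf²=0.093925
  -C: nom -12.800 → Σnom=64.100; wc +0.370/-0.035 → slack +0.805/-0.450; half-tol=0.203, Σhalf²=0.134931
  +D: nom +48.800 → Σnom=112.900; wc +0.380/-0.380 → slack +1.185/-0.830; half-tol=0.380, Σhalf²=0.279331
  -E: nom -1.100 → Σnom=111.800; wc +0.058/-0.058 → slack +1.243/-0.888; half-tol=0.058, Σhalf²=0.282695
  +F: nom +29.500 → Σnom=141.300; wc +0.099/-0.250 → slack +1.342/-1.138; half-tol=0.174, Σhalf²=0.313146
Nominal = 141.300. Worst-case = [141.300 - 1.138, 141.300 + 1.342] = [140.162, 142.642]. RSS = √0.313146 = 0.560.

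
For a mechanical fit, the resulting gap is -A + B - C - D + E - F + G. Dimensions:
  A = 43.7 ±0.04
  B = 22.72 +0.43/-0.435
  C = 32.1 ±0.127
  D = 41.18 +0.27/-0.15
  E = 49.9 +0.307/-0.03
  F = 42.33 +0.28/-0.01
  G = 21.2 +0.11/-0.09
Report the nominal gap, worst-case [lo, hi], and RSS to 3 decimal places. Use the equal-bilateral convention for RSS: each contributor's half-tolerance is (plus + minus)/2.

nominal=-65.490 wc=[-66.762,-64.316] rss=0.555

Stack each dimension's contribution:
  -A: nom -43.700 → Σnom=-43.700; wc +0.040/-0.040 → slack +0.040/-0.040; half-tol=0.040, Σhalf²=0.001600
  +B: nom +22.720 → Σnom=-20.980; wc +0.430/-0.435 → slack +0.470/-0.475; half-tol=0.432, Σhalf²=0.188656
  -C: nom -32.100 → Σnom=-53.080; wc +0.127/-0.127 → slack +0.597/-0.602; half-tol=0.127, Σhalf²=0.204785
  -D: nom -41.180 → Σnom=-94.260; wc +0.150/-0.270 → slack +0.747/-0.872; half-tol=0.210, Σhalf²=0.248885
  +E: nom +49.900 → Σnom=-44.360; wc +0.307/-0.030 → slack +1.054/-0.902; half-tol=0.168, Σhalf²=0.277278
  -F: nom -42.330 → Σnom=-86.690; wc +0.010/-0.280 → slack +1.064/-1.182; half-tol=0.145, Σhalf²=0.298303
  +G: nom +21.200 → Σnom=-65.490; wc +0.110/-0.090 → slack +1.174/-1.272; half-tol=0.100, Σhalf²=0.308303
Nominal = -65.490. Worst-case = [-65.490 - 1.272, -65.490 + 1.174] = [-66.762, -64.316]. RSS = √0.308303 = 0.555.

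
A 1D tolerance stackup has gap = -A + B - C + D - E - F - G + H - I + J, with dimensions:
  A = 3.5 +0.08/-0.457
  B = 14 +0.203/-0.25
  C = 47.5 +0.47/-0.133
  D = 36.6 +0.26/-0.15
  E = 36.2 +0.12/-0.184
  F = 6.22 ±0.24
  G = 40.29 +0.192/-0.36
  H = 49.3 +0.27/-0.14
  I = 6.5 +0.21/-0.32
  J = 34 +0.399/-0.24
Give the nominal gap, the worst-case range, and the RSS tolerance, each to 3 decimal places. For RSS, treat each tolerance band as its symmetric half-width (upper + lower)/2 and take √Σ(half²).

nominal=-6.310 wc=[-8.402,-3.484] rss=0.792

Stack each dimension's contribution:
  -A: nom -3.500 → Σnom=-3.500; wc +0.457/-0.080 → slack +0.457/-0.080; half-tol=0.269, Σhalf²=0.072092
  +B: nom +14.000 → Σnom=10.500; wc +0.203/-0.250 → slack +0.660/-0.330; half-tol=0.227, Σhalf²=0.123395
  -C: nom -47.500 → Σnom=-37.000; wc +0.133/-0.470 → slack +0.793/-0.800; half-tol=0.301, Σhalf²=0.214297
  +D: nom +36.600 → Σnom=-0.400; wc +0.260/-0.150 → slack +1.053/-0.950; half-tol=0.205, Σhalf²=0.256322
  -E: nom -36.200 → Σnom=-36.600; wc +0.184/-0.120 → slack +1.237/-1.070; half-tol=0.152, Σhalf²=0.279426
  -F: nom -6.220 → Σnom=-42.820; wc +0.240/-0.240 → slack +1.477/-1.310; half-tol=0.240, Σhalf²=0.337026
  -G: nom -40.290 → Σnom=-83.110; wc +0.360/-0.192 → slack +1.837/-1.502; half-tol=0.276, Σhalf²=0.413202
  +H: nom +49.300 → Σnom=-33.810; wc +0.270/-0.140 → slack +2.107/-1.642; half-tol=0.205, Σhalf²=0.455227
  -I: nom -6.500 → Σnom=-40.310; wc +0.320/-0.210 → slack +2.427/-1.852; half-tol=0.265, Σhalf²=0.525452
  +J: nom +34.000 → Σnom=-6.310; wc +0.399/-0.240 → slack +2.826/-2.092; half-tol=0.320, Σhalf²=0.627532
Nominal = -6.310. Worst-case = [-6.310 - 2.092, -6.310 + 2.826] = [-8.402, -3.484]. RSS = √0.627532 = 0.792.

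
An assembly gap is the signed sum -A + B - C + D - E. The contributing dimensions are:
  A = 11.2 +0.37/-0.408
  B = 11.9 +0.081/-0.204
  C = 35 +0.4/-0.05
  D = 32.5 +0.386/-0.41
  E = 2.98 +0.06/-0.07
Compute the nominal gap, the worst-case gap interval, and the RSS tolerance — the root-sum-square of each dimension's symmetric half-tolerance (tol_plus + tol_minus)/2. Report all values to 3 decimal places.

Stack each dimension's contribution:
  -A: nom -11.200 → Σnom=-11.200; wc +0.408/-0.370 → slack +0.408/-0.370; half-tol=0.389, Σhalf²=0.151321
  +B: nom +11.900 → Σnom=0.700; wc +0.081/-0.204 → slack +0.489/-0.574; half-tol=0.142, Σhalf²=0.171627
  -C: nom -35.000 → Σnom=-34.300; wc +0.050/-0.400 → slack +0.539/-0.974; half-tol=0.225, Σhalf²=0.222252
  +D: nom +32.500 → Σnom=-1.800; wc +0.386/-0.410 → slack +0.925/-1.384; half-tol=0.398, Σhalf²=0.380656
  -E: nom -2.980 → Σnom=-4.780; wc +0.070/-0.060 → slack +0.995/-1.444; half-tol=0.065, Σhalf²=0.384881
Nominal = -4.780. Worst-case = [-4.780 - 1.444, -4.780 + 0.995] = [-6.224, -3.785]. RSS = √0.384881 = 0.620.

nominal=-4.780 wc=[-6.224,-3.785] rss=0.620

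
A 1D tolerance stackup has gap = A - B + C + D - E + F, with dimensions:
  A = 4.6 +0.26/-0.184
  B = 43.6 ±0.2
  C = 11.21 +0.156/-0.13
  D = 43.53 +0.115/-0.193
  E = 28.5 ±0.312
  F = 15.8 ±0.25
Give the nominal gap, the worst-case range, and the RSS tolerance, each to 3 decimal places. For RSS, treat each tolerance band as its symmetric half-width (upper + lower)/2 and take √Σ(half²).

Stack each dimension's contribution:
  +A: nom +4.600 → Σnom=4.600; wc +0.260/-0.184 → slack +0.260/-0.184; half-tol=0.222, Σhalf²=0.049284
  -B: nom -43.600 → Σnom=-39.000; wc +0.200/-0.200 → slack +0.460/-0.384; half-tol=0.200, Σhalf²=0.089284
  +C: nom +11.210 → Σnom=-27.790; wc +0.156/-0.130 → slack +0.616/-0.514; half-tol=0.143, Σhalf²=0.109733
  +D: nom +43.530 → Σnom=15.740; wc +0.115/-0.193 → slack +0.731/-0.707; half-tol=0.154, Σhalf²=0.133449
  -E: nom -28.500 → Σnom=-12.760; wc +0.312/-0.312 → slack +1.043/-1.019; half-tol=0.312, Σhalf²=0.230793
  +F: nom +15.800 → Σnom=3.040; wc +0.250/-0.250 → slack +1.293/-1.269; half-tol=0.250, Σhalf²=0.293293
Nominal = 3.040. Worst-case = [3.040 - 1.269, 3.040 + 1.293] = [1.771, 4.333]. RSS = √0.293293 = 0.542.

nominal=3.040 wc=[1.771,4.333] rss=0.542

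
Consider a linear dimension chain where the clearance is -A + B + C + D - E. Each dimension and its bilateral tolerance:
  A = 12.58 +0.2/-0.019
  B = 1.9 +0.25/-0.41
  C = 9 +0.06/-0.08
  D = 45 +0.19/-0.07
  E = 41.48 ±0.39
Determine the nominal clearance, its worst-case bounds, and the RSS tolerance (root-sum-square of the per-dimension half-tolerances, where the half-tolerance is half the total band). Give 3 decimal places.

nominal=1.840 wc=[0.690,2.749] rss=0.543

Stack each dimension's contribution:
  -A: nom -12.580 → Σnom=-12.580; wc +0.019/-0.200 → slack +0.019/-0.200; half-tol=0.110, Σhalf²=0.011990
  +B: nom +1.900 → Σnom=-10.680; wc +0.250/-0.410 → slack +0.269/-0.610; half-tol=0.330, Σhalf²=0.120890
  +C: nom +9.000 → Σnom=-1.680; wc +0.060/-0.080 → slack +0.329/-0.690; half-tol=0.070, Σhalf²=0.125790
  +D: nom +45.000 → Σnom=43.320; wc +0.190/-0.070 → slack +0.519/-0.760; half-tol=0.130, Σhalf²=0.142690
  -E: nom -41.480 → Σnom=1.840; wc +0.390/-0.390 → slack +0.909/-1.150; half-tol=0.390, Σhalf²=0.294790
Nominal = 1.840. Worst-case = [1.840 - 1.150, 1.840 + 0.909] = [0.690, 2.749]. RSS = √0.294790 = 0.543.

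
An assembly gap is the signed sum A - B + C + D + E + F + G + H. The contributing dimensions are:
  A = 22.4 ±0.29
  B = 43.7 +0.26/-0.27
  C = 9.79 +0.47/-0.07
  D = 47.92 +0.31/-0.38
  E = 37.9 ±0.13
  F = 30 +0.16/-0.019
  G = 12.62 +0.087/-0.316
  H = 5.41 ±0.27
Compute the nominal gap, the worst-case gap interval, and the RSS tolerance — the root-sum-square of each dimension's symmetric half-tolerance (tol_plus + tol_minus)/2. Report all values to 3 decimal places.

nominal=122.340 wc=[120.605,124.327] rss=0.696

Stack each dimension's contribution:
  +A: nom +22.400 → Σnom=22.400; wc +0.290/-0.290 → slack +0.290/-0.290; half-tol=0.290, Σhalf²=0.084100
  -B: nom -43.700 → Σnom=-21.300; wc +0.270/-0.260 → slack +0.560/-0.550; half-tol=0.265, Σhalf²=0.154325
  +C: nom +9.790 → Σnom=-11.510; wc +0.470/-0.070 → slack +1.030/-0.620; half-tol=0.270, Σhalf²=0.227225
  +D: nom +47.920 → Σnom=36.410; wc +0.310/-0.380 → slack +1.340/-1.000; half-tol=0.345, Σhalf²=0.346250
  +E: nom +37.900 → Σnom=74.310; wc +0.130/-0.130 → slack +1.470/-1.130; half-tol=0.130, Σhalf²=0.363150
  +F: nom +30.000 → Σnom=104.310; wc +0.160/-0.019 → slack +1.630/-1.149; half-tol=0.089, Σhalf²=0.371160
  +G: nom +12.620 → Σnom=116.930; wc +0.087/-0.316 → slack +1.717/-1.465; half-tol=0.202, Σhalf²=0.411763
  +H: nom +5.410 → Σnom=122.340; wc +0.270/-0.270 → slack +1.987/-1.735; half-tol=0.270, Σhalf²=0.484663
Nominal = 122.340. Worst-case = [122.340 - 1.735, 122.340 + 1.987] = [120.605, 124.327]. RSS = √0.484663 = 0.696.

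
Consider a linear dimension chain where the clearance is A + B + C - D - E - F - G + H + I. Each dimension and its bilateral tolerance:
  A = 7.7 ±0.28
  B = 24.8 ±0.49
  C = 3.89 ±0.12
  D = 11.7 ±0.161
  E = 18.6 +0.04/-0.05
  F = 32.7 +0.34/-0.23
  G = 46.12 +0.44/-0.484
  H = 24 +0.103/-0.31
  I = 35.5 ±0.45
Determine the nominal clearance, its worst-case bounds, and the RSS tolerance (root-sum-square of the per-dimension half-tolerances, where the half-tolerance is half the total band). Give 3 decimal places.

nominal=-13.230 wc=[-15.861,-10.862] rss=0.949

Stack each dimension's contribution:
  +A: nom +7.700 → Σnom=7.700; wc +0.280/-0.280 → slack +0.280/-0.280; half-tol=0.280, Σhalf²=0.078400
  +B: nom +24.800 → Σnom=32.500; wc +0.490/-0.490 → slack +0.770/-0.770; half-tol=0.490, Σhalf²=0.318500
  +C: nom +3.890 → Σnom=36.390; wc +0.120/-0.120 → slack +0.890/-0.890; half-tol=0.120, Σhalf²=0.332900
  -D: nom -11.700 → Σnom=24.690; wc +0.161/-0.161 → slack +1.051/-1.051; half-tol=0.161, Σhalf²=0.358821
  -E: nom -18.600 → Σnom=6.090; wc +0.050/-0.040 → slack +1.101/-1.091; half-tol=0.045, Σhalf²=0.360846
  -F: nom -32.700 → Σnom=-26.610; wc +0.230/-0.340 → slack +1.331/-1.431; half-tol=0.285, Σhalf²=0.442071
  -G: nom -46.120 → Σnom=-72.730; wc +0.484/-0.440 → slack +1.815/-1.871; half-tol=0.462, Σhalf²=0.655515
  +H: nom +24.000 → Σnom=-48.730; wc +0.103/-0.310 → slack +1.918/-2.181; half-tol=0.206, Σhalf²=0.698157
  +I: nom +35.500 → Σnom=-13.230; wc +0.450/-0.450 → slack +2.368/-2.631; half-tol=0.450, Σhalf²=0.900657
Nominal = -13.230. Worst-case = [-13.230 - 2.631, -13.230 + 2.368] = [-15.861, -10.862]. RSS = √0.900657 = 0.949.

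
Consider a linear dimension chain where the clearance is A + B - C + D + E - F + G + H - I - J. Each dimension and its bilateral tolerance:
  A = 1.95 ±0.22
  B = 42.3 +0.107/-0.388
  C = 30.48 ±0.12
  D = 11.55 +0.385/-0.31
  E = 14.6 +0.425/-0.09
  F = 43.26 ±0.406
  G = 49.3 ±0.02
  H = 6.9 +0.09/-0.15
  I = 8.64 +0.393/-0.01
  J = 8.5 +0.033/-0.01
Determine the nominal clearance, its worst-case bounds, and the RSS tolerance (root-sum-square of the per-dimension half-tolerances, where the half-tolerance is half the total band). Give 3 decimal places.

nominal=35.720 wc=[33.590,37.513] rss=0.729

Stack each dimension's contribution:
  +A: nom +1.950 → Σnom=1.950; wc +0.220/-0.220 → slack +0.220/-0.220; half-tol=0.220, Σhalf²=0.048400
  +B: nom +42.300 → Σnom=44.250; wc +0.107/-0.388 → slack +0.327/-0.608; half-tol=0.247, Σhalf²=0.109656
  -C: nom -30.480 → Σnom=13.770; wc +0.120/-0.120 → slack +0.447/-0.728; half-tol=0.120, Σhalf²=0.124056
  +D: nom +11.550 → Σnom=25.320; wc +0.385/-0.310 → slack +0.832/-1.038; half-tol=0.348, Σhalf²=0.244813
  +E: nom +14.600 → Σnom=39.920; wc +0.425/-0.090 → slack +1.257/-1.128; half-tol=0.258, Σhalf²=0.311119
  -F: nom -43.260 → Σnom=-3.340; wc +0.406/-0.406 → slack +1.663/-1.534; half-tol=0.406, Σhalf²=0.475955
  +G: nom +49.300 → Σnom=45.960; wc +0.020/-0.020 → slack +1.683/-1.554; half-tol=0.020, Σhalf²=0.476355
  +H: nom +6.900 → Σnom=52.860; wc +0.090/-0.150 → slack +1.773/-1.704; half-tol=0.120, Σhalf²=0.490755
  -I: nom -8.640 → Σnom=44.220; wc +0.010/-0.393 → slack +1.783/-2.097; half-tol=0.202, Σhalf²=0.531357
  -J: nom -8.500 → Σnom=35.720; wc +0.010/-0.033 → slack +1.793/-2.130; half-tol=0.022, Σhalf²=0.531819
Nominal = 35.720. Worst-case = [35.720 - 2.130, 35.720 + 1.793] = [33.590, 37.513]. RSS = √0.531819 = 0.729.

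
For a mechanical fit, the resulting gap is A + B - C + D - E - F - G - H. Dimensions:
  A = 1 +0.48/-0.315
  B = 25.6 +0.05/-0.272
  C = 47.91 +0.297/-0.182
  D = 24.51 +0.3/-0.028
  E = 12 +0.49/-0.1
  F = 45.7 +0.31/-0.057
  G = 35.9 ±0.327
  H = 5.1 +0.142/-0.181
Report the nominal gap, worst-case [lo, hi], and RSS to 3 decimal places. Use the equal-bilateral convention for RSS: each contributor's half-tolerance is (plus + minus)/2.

Stack each dimension's contribution:
  +A: nom +1.000 → Σnom=1.000; wc +0.480/-0.315 → slack +0.480/-0.315; half-tol=0.397, Σhalf²=0.158006
  +B: nom +25.600 → Σnom=26.600; wc +0.050/-0.272 → slack +0.530/-0.587; half-tol=0.161, Σhalf²=0.183927
  -C: nom -47.910 → Σnom=-21.310; wc +0.182/-0.297 → slack +0.712/-0.884; half-tol=0.239, Σhalf²=0.241287
  +D: nom +24.510 → Σnom=3.200; wc +0.300/-0.028 → slack +1.012/-0.912; half-tol=0.164, Σhalf²=0.268183
  -E: nom -12.000 → Σnom=-8.800; wc +0.100/-0.490 → slack +1.112/-1.402; half-tol=0.295, Σhalf²=0.355208
  -F: nom -45.700 → Σnom=-54.500; wc +0.057/-0.310 → slack +1.169/-1.712; half-tol=0.183, Σhalf²=0.388881
  -G: nom -35.900 → Σnom=-90.400; wc +0.327/-0.327 → slack +1.496/-2.039; half-tol=0.327, Σhalf²=0.495810
  -H: nom -5.100 → Σnom=-95.500; wc +0.181/-0.142 → slack +1.677/-2.181; half-tol=0.161, Σhalf²=0.521892
Nominal = -95.500. Worst-case = [-95.500 - 2.181, -95.500 + 1.677] = [-97.681, -93.823]. RSS = √0.521892 = 0.722.

nominal=-95.500 wc=[-97.681,-93.823] rss=0.722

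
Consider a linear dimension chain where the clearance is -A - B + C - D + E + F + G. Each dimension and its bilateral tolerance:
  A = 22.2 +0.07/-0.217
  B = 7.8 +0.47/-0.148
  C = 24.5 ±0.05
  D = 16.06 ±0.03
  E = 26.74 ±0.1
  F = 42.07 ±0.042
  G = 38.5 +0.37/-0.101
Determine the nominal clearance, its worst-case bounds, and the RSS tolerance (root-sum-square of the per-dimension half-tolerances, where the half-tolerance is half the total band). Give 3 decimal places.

Stack each dimension's contribution:
  -A: nom -22.200 → Σnom=-22.200; wc +0.217/-0.070 → slack +0.217/-0.070; half-tol=0.144, Σhalf²=0.020592
  -B: nom -7.800 → Σnom=-30.000; wc +0.148/-0.470 → slack +0.365/-0.540; half-tol=0.309, Σhalf²=0.116073
  +C: nom +24.500 → Σnom=-5.500; wc +0.050/-0.050 → slack +0.415/-0.590; half-tol=0.050, Σhalf²=0.118573
  -D: nom -16.060 → Σnom=-21.560; wc +0.030/-0.030 → slack +0.445/-0.620; half-tol=0.030, Σhalf²=0.119473
  +E: nom +26.740 → Σnom=5.180; wc +0.100/-0.100 → slack +0.545/-0.720; half-tol=0.100, Σhalf²=0.129473
  +F: nom +42.070 → Σnom=47.250; wc +0.042/-0.042 → slack +0.587/-0.762; half-tol=0.042, Σhalf²=0.131237
  +G: nom +38.500 → Σnom=85.750; wc +0.370/-0.101 → slack +0.957/-0.863; half-tol=0.235, Σhalf²=0.186697
Nominal = 85.750. Worst-case = [85.750 - 0.863, 85.750 + 0.957] = [84.887, 86.707]. RSS = √0.186697 = 0.432.

nominal=85.750 wc=[84.887,86.707] rss=0.432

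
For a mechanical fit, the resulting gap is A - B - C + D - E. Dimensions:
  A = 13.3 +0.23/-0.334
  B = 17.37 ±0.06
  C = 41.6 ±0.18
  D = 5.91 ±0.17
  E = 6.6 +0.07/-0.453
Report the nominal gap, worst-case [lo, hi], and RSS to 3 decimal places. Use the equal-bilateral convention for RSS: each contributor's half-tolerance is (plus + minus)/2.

Stack each dimension's contribution:
  +A: nom +13.300 → Σnom=13.300; wc +0.230/-0.334 → slack +0.230/-0.334; half-tol=0.282, Σhalf²=0.079524
  -B: nom -17.370 → Σnom=-4.070; wc +0.060/-0.060 → slack +0.290/-0.394; half-tol=0.060, Σhalf²=0.083124
  -C: nom -41.600 → Σnom=-45.670; wc +0.180/-0.180 → slack +0.470/-0.574; half-tol=0.180, Σhalf²=0.115524
  +D: nom +5.910 → Σnom=-39.760; wc +0.170/-0.170 → slack +0.640/-0.744; half-tol=0.170, Σhalf²=0.144424
  -E: nom -6.600 → Σnom=-46.360; wc +0.453/-0.070 → slack +1.093/-0.814; half-tol=0.262, Σhalf²=0.212806
Nominal = -46.360. Worst-case = [-46.360 - 0.814, -46.360 + 1.093] = [-47.174, -45.267]. RSS = √0.212806 = 0.461.

nominal=-46.360 wc=[-47.174,-45.267] rss=0.461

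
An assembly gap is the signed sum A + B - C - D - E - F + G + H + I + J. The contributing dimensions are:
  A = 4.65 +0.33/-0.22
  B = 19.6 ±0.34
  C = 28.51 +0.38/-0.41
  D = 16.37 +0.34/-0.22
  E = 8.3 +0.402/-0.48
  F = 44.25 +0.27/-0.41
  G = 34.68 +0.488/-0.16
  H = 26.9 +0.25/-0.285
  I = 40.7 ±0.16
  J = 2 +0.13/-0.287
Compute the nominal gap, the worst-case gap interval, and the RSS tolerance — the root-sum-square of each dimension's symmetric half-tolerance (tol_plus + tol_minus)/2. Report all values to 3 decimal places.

Stack each dimension's contribution:
  +A: nom +4.650 → Σnom=4.650; wc +0.330/-0.220 → slack +0.330/-0.220; half-tol=0.275, Σhalf²=0.075625
  +B: nom +19.600 → Σnom=24.250; wc +0.340/-0.340 → slack +0.670/-0.560; half-tol=0.340, Σhalf²=0.191225
  -C: nom -28.510 → Σnom=-4.260; wc +0.410/-0.380 → slack +1.080/-0.940; half-tol=0.395, Σhalf²=0.347250
  -D: nom -16.370 → Σnom=-20.630; wc +0.220/-0.340 → slack +1.300/-1.280; half-tol=0.280, Σhalf²=0.425650
  -E: nom -8.300 → Σnom=-28.930; wc +0.480/-0.402 → slack +1.780/-1.682; half-tol=0.441, Σhalf²=0.620131
  -F: nom -44.250 → Σnom=-73.180; wc +0.410/-0.270 → slack +2.190/-1.952; half-tol=0.340, Σhalf²=0.735731
  +G: nom +34.680 → Σnom=-38.500; wc +0.488/-0.160 → slack +2.678/-2.112; half-tol=0.324, Σhalf²=0.840707
  +H: nom +26.900 → Σnom=-11.600; wc +0.250/-0.285 → slack +2.928/-2.397; half-tol=0.267, Σhalf²=0.912263
  +I: nom +40.700 → Σnom=29.100; wc +0.160/-0.160 → slack +3.088/-2.557; half-tol=0.160, Σhalf²=0.937863
  +J: nom +2.000 → Σnom=31.100; wc +0.130/-0.287 → slack +3.218/-2.844; half-tol=0.208, Σhalf²=0.981336
Nominal = 31.100. Worst-case = [31.100 - 2.844, 31.100 + 3.218] = [28.256, 34.318]. RSS = √0.981336 = 0.991.

nominal=31.100 wc=[28.256,34.318] rss=0.991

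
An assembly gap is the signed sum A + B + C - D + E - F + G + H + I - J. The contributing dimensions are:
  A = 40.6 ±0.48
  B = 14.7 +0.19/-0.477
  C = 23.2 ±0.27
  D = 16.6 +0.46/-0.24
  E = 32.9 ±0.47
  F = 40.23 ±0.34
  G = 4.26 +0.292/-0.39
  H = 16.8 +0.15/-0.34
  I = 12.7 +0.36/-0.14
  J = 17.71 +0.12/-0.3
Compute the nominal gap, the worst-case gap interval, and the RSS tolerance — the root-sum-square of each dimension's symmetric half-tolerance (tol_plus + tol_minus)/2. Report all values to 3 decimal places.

Stack each dimension's contribution:
  +A: nom +40.600 → Σnom=40.600; wc +0.480/-0.480 → slack +0.480/-0.480; half-tol=0.480, Σhalf²=0.230400
  +B: nom +14.700 → Σnom=55.300; wc +0.190/-0.477 → slack +0.670/-0.957; half-tol=0.334, Σhalf²=0.341622
  +C: nom +23.200 → Σnom=78.500; wc +0.270/-0.270 → slack +0.940/-1.227; half-tol=0.270, Σhalf²=0.414522
  -D: nom -16.600 → Σnom=61.900; wc +0.240/-0.460 → slack +1.180/-1.687; half-tol=0.350, Σhalf²=0.537022
  +E: nom +32.900 → Σnom=94.800; wc +0.470/-0.470 → slack +1.650/-2.157; half-tol=0.470, Σhalf²=0.757922
  -F: nom -40.230 → Σnom=54.570; wc +0.340/-0.340 → slack +1.990/-2.497; half-tol=0.340, Σhalf²=0.873522
  +G: nom +4.260 → Σnom=58.830; wc +0.292/-0.390 → slack +2.282/-2.887; half-tol=0.341, Σhalf²=0.989803
  +H: nom +16.800 → Σnom=75.630; wc +0.150/-0.340 → slack +2.432/-3.227; half-tol=0.245, Σhalf²=1.049828
  +I: nom +12.700 → Σnom=88.330; wc +0.360/-0.140 → slack +2.792/-3.367; half-tol=0.250, Σhalf²=1.112328
  -J: nom -17.710 → Σnom=70.620; wc +0.300/-0.120 → slack +3.092/-3.487; half-tol=0.210, Σhalf²=1.156428
Nominal = 70.620. Worst-case = [70.620 - 3.487, 70.620 + 3.092] = [67.133, 73.712]. RSS = √1.156428 = 1.075.

nominal=70.620 wc=[67.133,73.712] rss=1.075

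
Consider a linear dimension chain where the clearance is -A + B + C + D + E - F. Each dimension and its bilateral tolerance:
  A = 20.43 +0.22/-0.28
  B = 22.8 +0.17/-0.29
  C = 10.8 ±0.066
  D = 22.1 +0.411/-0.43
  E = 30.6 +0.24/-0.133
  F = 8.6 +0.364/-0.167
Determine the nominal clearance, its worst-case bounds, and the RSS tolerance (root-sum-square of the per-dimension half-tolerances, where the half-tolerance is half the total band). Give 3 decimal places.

nominal=57.270 wc=[55.767,58.604] rss=0.634

Stack each dimension's contribution:
  -A: nom -20.430 → Σnom=-20.430; wc +0.280/-0.220 → slack +0.280/-0.220; half-tol=0.250, Σhalf²=0.062500
  +B: nom +22.800 → Σnom=2.370; wc +0.170/-0.290 → slack +0.450/-0.510; half-tol=0.230, Σhalf²=0.115400
  +C: nom +10.800 → Σnom=13.170; wc +0.066/-0.066 → slack +0.516/-0.576; half-tol=0.066, Σhalf²=0.119756
  +D: nom +22.100 → Σnom=35.270; wc +0.411/-0.430 → slack +0.927/-1.006; half-tol=0.420, Σhalf²=0.296576
  +E: nom +30.600 → Σnom=65.870; wc +0.240/-0.133 → slack +1.167/-1.139; half-tol=0.186, Σhalf²=0.331359
  -F: nom -8.600 → Σnom=57.270; wc +0.167/-0.364 → slack +1.334/-1.503; half-tol=0.266, Σhalf²=0.401849
Nominal = 57.270. Worst-case = [57.270 - 1.503, 57.270 + 1.334] = [55.767, 58.604]. RSS = √0.401849 = 0.634.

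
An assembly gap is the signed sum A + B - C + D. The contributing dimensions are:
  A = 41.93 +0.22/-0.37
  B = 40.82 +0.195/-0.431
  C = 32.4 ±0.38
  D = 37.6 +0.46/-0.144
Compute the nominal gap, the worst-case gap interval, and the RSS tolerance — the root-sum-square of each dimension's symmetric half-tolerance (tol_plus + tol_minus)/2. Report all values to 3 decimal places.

Stack each dimension's contribution:
  +A: nom +41.930 → Σnom=41.930; wc +0.220/-0.370 → slack +0.220/-0.370; half-tol=0.295, Σhalf²=0.087025
  +B: nom +40.820 → Σnom=82.750; wc +0.195/-0.431 → slack +0.415/-0.801; half-tol=0.313, Σhalf²=0.184994
  -C: nom -32.400 → Σnom=50.350; wc +0.380/-0.380 → slack +0.795/-1.181; half-tol=0.380, Σhalf²=0.329394
  +D: nom +37.600 → Σnom=87.950; wc +0.460/-0.144 → slack +1.255/-1.325; half-tol=0.302, Σhalf²=0.420598
Nominal = 87.950. Worst-case = [87.950 - 1.325, 87.950 + 1.255] = [86.625, 89.205]. RSS = √0.420598 = 0.649.

nominal=87.950 wc=[86.625,89.205] rss=0.649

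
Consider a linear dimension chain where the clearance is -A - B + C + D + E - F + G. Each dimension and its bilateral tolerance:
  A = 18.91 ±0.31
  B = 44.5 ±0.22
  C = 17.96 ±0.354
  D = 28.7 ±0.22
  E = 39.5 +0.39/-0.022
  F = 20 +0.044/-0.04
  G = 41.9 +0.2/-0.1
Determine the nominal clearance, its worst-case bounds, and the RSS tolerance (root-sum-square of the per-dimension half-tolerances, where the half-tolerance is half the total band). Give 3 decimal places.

Stack each dimension's contribution:
  -A: nom -18.910 → Σnom=-18.910; wc +0.310/-0.310 → slack +0.310/-0.310; half-tol=0.310, Σhalf²=0.096100
  -B: nom -44.500 → Σnom=-63.410; wc +0.220/-0.220 → slack +0.530/-0.530; half-tol=0.220, Σhalf²=0.144500
  +C: nom +17.960 → Σnom=-45.450; wc +0.354/-0.354 → slack +0.884/-0.884; half-tol=0.354, Σhalf²=0.269816
  +D: nom +28.700 → Σnom=-16.750; wc +0.220/-0.220 → slack +1.104/-1.104; half-tol=0.220, Σhalf²=0.318216
  +E: nom +39.500 → Σnom=22.750; wc +0.390/-0.022 → slack +1.494/-1.126; half-tol=0.206, Σhalf²=0.360652
  -F: nom -20.000 → Σnom=2.750; wc +0.040/-0.044 → slack +1.534/-1.170; half-tol=0.042, Σhalf²=0.362416
  +G: nom +41.900 → Σnom=44.650; wc +0.200/-0.100 → slack +1.734/-1.270; half-tol=0.150, Σhalf²=0.384916
Nominal = 44.650. Worst-case = [44.650 - 1.270, 44.650 + 1.734] = [43.380, 46.384]. RSS = √0.384916 = 0.620.

nominal=44.650 wc=[43.380,46.384] rss=0.620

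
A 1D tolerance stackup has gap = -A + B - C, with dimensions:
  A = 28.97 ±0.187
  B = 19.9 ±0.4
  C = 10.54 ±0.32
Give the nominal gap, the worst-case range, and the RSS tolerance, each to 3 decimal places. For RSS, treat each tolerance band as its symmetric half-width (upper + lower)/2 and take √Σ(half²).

nominal=-19.610 wc=[-20.517,-18.703] rss=0.545

Stack each dimension's contribution:
  -A: nom -28.970 → Σnom=-28.970; wc +0.187/-0.187 → slack +0.187/-0.187; half-tol=0.187, Σhalf²=0.034969
  +B: nom +19.900 → Σnom=-9.070; wc +0.400/-0.400 → slack +0.587/-0.587; half-tol=0.400, Σhalf²=0.194969
  -C: nom -10.540 → Σnom=-19.610; wc +0.320/-0.320 → slack +0.907/-0.907; half-tol=0.320, Σhalf²=0.297369
Nominal = -19.610. Worst-case = [-19.610 - 0.907, -19.610 + 0.907] = [-20.517, -18.703]. RSS = √0.297369 = 0.545.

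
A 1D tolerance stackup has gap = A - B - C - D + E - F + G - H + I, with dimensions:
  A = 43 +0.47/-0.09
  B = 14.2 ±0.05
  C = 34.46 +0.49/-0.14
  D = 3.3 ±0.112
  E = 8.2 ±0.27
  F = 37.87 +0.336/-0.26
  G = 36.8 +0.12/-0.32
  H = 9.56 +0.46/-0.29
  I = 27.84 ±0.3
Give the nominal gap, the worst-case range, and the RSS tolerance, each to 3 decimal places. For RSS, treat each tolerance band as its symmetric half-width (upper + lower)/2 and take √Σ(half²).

Stack each dimension's contribution:
  +A: nom +43.000 → Σnom=43.000; wc +0.470/-0.090 → slack +0.470/-0.090; half-tol=0.280, Σhalf²=0.078400
  -B: nom -14.200 → Σnom=28.800; wc +0.050/-0.050 → slack +0.520/-0.140; half-tol=0.050, Σhalf²=0.080900
  -C: nom -34.460 → Σnom=-5.660; wc +0.140/-0.490 → slack +0.660/-0.630; half-tol=0.315, Σhalf²=0.180125
  -D: nom -3.300 → Σnom=-8.960; wc +0.112/-0.112 → slack +0.772/-0.742; half-tol=0.112, Σhalf²=0.192669
  +E: nom +8.200 → Σnom=-0.760; wc +0.270/-0.270 → slack +1.042/-1.012; half-tol=0.270, Σhalf²=0.265569
  -F: nom -37.870 → Σnom=-38.630; wc +0.260/-0.336 → slack +1.302/-1.348; half-tol=0.298, Σhalf²=0.354373
  +G: nom +36.800 → Σnom=-1.830; wc +0.120/-0.320 → slack +1.422/-1.668; half-tol=0.220, Σhalf²=0.402773
  -H: nom -9.560 → Σnom=-11.390; wc +0.290/-0.460 → slack +1.712/-2.128; half-tol=0.375, Σhalf²=0.543398
  +I: nom +27.840 → Σnom=16.450; wc +0.300/-0.300 → slack +2.012/-2.428; half-tol=0.300, Σhalf²=0.633398
Nominal = 16.450. Worst-case = [16.450 - 2.428, 16.450 + 2.012] = [14.022, 18.462]. RSS = √0.633398 = 0.796.

nominal=16.450 wc=[14.022,18.462] rss=0.796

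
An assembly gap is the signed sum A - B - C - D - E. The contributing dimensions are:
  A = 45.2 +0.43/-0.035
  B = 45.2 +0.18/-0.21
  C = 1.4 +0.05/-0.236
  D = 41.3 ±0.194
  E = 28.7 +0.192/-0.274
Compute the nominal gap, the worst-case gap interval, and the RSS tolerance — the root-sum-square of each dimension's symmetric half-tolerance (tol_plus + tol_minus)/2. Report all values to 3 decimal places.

nominal=-71.400 wc=[-72.051,-70.056] rss=0.452

Stack each dimension's contribution:
  +A: nom +45.200 → Σnom=45.200; wc +0.430/-0.035 → slack +0.430/-0.035; half-tol=0.232, Σhalf²=0.054056
  -B: nom -45.200 → Σnom=0.000; wc +0.210/-0.180 → slack +0.640/-0.215; half-tol=0.195, Σhalf²=0.092081
  -C: nom -1.400 → Σnom=-1.400; wc +0.236/-0.050 → slack +0.876/-0.265; half-tol=0.143, Σhalf²=0.112530
  -D: nom -41.300 → Σnom=-42.700; wc +0.194/-0.194 → slack +1.070/-0.459; half-tol=0.194, Σhalf²=0.150166
  -E: nom -28.700 → Σnom=-71.400; wc +0.274/-0.192 → slack +1.344/-0.651; half-tol=0.233, Σhalf²=0.204455
Nominal = -71.400. Worst-case = [-71.400 - 0.651, -71.400 + 1.344] = [-72.051, -70.056]. RSS = √0.204455 = 0.452.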